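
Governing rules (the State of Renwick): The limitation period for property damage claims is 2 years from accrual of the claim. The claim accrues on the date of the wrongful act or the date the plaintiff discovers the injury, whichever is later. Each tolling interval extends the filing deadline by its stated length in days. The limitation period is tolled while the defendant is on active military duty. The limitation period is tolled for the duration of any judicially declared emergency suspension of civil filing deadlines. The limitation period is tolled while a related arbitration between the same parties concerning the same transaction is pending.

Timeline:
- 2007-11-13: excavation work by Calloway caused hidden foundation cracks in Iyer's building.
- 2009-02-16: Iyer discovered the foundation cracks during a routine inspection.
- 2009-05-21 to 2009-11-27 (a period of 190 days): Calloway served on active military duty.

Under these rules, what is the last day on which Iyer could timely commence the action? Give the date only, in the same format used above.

The claim accrued on 2009-02-16 — the later of the 2007-11-13 act and the 2009-02-16 discovery.
2 years from 2009-02-16 is 2011-02-16.
The period was tolled for 190 days by the defendant's active military service (2009-05-21 to 2009-11-27), pushing the deadline to 2011-08-25.

2011-08-25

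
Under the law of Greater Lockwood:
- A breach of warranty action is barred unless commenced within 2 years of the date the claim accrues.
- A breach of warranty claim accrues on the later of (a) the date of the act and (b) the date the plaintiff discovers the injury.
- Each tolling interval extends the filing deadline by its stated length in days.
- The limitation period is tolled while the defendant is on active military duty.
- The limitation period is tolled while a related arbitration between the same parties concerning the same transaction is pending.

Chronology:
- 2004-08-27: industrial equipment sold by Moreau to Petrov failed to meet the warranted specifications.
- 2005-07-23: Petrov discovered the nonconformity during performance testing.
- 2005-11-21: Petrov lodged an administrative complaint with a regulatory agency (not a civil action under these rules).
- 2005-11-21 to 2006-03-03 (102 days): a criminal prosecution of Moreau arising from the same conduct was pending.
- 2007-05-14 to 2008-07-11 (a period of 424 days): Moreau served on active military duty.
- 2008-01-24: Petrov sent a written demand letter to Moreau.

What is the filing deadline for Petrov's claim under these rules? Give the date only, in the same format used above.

2008-09-19

Taking the later of the act (2004-08-27) and discovery (2005-07-23), the claim accrued on 2005-07-23.
The untolled deadline — 2 years after 2005-07-23 — is 2007-07-23.
The defendant's active military service from 2007-05-14 to 2008-07-11 tolled the period for 424 days, extending the deadline to 2008-09-19.
The pending criminal prosecution from 2005-11-21 to 2006-03-03 does not toll the period, because no stated rule makes a criminal prosecution a tolling event.
The other events in the timeline have no effect on the limitation period under the stated rules.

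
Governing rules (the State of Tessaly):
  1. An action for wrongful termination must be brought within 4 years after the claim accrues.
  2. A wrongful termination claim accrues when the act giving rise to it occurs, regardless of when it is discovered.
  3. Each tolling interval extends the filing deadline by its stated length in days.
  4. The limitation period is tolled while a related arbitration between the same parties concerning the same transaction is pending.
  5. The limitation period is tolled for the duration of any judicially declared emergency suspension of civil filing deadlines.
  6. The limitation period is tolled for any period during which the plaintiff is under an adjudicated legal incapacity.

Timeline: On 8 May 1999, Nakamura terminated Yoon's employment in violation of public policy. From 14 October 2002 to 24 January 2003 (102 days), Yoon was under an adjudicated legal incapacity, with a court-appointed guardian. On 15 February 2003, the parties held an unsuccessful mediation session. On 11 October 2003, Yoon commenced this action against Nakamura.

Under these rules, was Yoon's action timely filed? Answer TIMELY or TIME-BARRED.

The claim accrued on 8 May 1999, when the wrongful act occurred.
4 years from 8 May 1999 is 8 May 2003.
The plaintiff's legal incapacity from 14 October 2002 to 24 January 2003 tolled the period for 102 days, extending the deadline to 18 August 2003.
The other events in the timeline have no effect on the limitation period under the stated rules.
The 11 October 2003 filing falls after the 18 August 2003 deadline; the claim is time-barred.

TIME-BARRED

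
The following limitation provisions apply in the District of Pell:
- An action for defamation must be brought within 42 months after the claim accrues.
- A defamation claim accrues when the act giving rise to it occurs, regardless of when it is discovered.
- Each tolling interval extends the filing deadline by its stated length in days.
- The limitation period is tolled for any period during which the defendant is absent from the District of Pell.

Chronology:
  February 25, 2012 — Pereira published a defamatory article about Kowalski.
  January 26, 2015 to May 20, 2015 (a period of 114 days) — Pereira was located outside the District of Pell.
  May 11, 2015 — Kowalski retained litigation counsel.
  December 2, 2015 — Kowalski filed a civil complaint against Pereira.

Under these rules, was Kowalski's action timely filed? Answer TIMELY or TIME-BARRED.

TIMELY

The limitation period began to run on February 25, 2012.
42 months from February 25, 2012 is August 25, 2015.
The period was tolled for 114 days by the defendant's absence from the jurisdiction (January 26, 2015 to May 20, 2015), pushing the deadline to December 17, 2015.
Nothing else in the chronology tolls or restarts the period.
Filing on December 2, 2015 beat the December 17, 2015 deadline — the action is timely.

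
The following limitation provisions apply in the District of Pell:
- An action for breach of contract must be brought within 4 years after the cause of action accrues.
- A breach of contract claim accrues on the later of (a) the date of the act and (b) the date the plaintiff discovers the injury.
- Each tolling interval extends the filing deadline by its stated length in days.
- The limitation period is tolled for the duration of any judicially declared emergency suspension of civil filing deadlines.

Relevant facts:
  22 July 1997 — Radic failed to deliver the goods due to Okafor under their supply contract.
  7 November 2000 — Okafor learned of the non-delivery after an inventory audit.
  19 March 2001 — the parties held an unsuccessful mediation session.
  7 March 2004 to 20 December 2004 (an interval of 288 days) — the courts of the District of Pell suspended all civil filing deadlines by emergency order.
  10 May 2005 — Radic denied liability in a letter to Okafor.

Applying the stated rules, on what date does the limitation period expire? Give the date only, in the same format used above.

22 August 2005

Taking the later of the act (22 July 1997) and discovery (7 November 2000), the claim accrued on 7 November 2000.
Adding the 4 years base period to 7 November 2000 gives a deadline of 7 November 2004, before any tolling.
Because the emergency suspension of filing deadlines ran from 7 March 2004 to 20 December 2004, the deadline is extended by 288 days to 22 August 2005.
None of the other events listed affects the running of the period under the stated rules.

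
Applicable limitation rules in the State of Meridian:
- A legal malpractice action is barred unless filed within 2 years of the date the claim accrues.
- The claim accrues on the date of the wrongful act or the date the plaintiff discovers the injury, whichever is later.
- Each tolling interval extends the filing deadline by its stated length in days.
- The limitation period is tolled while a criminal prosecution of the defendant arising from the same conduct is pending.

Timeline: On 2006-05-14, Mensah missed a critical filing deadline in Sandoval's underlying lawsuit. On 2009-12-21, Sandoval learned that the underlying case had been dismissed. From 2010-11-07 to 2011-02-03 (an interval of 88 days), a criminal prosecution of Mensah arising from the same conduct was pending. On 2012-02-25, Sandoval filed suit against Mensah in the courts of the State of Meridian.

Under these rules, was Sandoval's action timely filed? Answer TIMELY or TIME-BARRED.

The claim accrued on 2009-12-21 — the later of the 2006-05-14 act and the 2009-12-21 discovery.
2 years from 2009-12-21 is 2011-12-21.
Because the pending criminal prosecution ran from 2010-11-07 to 2011-02-03, the deadline is extended by 88 days to 2012-03-18.
The 2012-02-25 filing precedes the 2012-03-18 deadline; the claim is timely.

TIMELY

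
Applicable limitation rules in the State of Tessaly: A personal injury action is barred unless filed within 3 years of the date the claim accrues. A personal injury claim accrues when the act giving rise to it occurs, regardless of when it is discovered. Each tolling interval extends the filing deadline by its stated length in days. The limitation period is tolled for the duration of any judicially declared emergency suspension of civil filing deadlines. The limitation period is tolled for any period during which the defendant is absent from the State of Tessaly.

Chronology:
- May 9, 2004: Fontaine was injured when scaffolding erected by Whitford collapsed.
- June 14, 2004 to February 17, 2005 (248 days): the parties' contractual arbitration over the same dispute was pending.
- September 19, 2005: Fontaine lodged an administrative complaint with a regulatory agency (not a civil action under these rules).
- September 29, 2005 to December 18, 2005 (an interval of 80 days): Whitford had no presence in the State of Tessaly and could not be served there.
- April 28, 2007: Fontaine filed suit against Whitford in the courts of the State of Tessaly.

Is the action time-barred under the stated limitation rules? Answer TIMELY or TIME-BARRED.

The limitation period began to run on May 9, 2004.
The untolled deadline — 3 years after May 9, 2004 — is May 9, 2007.
The defendant's absence from the jurisdiction from September 29, 2005 to December 18, 2005 tolled the period for 80 days, extending the deadline to July 28, 2007.
No stated provision tolls the period for a pending arbitration, so the interval from June 14, 2004 to February 17, 2005 has no effect on the deadline.
Nothing else in the chronology tolls or restarts the period.
Fontaine filed on April 28, 2007, before the July 28, 2007 deadline, so the action is timely.

TIMELY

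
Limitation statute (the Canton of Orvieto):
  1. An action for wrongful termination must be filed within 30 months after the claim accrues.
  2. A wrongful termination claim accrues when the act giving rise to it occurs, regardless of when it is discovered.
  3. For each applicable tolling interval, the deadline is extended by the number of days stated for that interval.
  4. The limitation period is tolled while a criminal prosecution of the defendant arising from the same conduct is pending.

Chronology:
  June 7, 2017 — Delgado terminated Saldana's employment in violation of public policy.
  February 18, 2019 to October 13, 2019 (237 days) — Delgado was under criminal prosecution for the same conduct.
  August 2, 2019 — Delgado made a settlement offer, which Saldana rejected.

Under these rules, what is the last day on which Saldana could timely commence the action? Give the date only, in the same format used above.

July 31, 2020

The limitation period began to run on June 7, 2017.
The untolled deadline — 30 months after June 7, 2017 — is December 7, 2019.
The pending criminal prosecution from February 18, 2019 to October 13, 2019 tolled the period for 237 days, extending the deadline to July 31, 2020.
Nothing else in the chronology tolls or restarts the period.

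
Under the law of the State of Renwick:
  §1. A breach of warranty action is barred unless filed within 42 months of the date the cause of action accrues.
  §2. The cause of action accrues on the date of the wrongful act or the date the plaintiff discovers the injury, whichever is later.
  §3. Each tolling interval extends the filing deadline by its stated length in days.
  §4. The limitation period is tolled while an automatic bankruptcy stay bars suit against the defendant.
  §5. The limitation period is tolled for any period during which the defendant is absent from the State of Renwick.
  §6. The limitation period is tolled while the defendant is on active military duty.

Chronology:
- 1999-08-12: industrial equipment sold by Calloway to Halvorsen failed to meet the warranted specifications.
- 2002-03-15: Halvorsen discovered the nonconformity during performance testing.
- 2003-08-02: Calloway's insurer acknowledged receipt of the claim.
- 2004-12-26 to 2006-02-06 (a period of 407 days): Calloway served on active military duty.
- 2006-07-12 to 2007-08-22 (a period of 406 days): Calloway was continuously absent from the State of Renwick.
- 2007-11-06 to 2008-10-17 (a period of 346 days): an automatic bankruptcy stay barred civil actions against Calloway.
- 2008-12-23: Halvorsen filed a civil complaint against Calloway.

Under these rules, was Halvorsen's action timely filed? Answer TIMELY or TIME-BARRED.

TIME-BARRED

Taking the later of the act (1999-08-12) and discovery (2002-03-15), the claim accrued on 2002-03-15.
Adding the 42 months base period to 2002-03-15 gives a deadline of 2005-09-15, before any tolling.
Because the defendant's active military service ran from 2004-12-26 to 2006-02-06, the deadline is extended by 407 days to 2006-10-27.
Because the defendant's absence from the jurisdiction ran from 2006-07-12 to 2007-08-22, the deadline is extended by 406 days to 2007-12-07.
The period was tolled for 346 days by the automatic bankruptcy stay (2007-11-06 to 2008-10-17), pushing the deadline to 2008-11-17.
The other events in the timeline have no effect on the limitation period under the stated rules.
The 2008-12-23 filing falls after the 2008-11-17 deadline; the claim is time-barred.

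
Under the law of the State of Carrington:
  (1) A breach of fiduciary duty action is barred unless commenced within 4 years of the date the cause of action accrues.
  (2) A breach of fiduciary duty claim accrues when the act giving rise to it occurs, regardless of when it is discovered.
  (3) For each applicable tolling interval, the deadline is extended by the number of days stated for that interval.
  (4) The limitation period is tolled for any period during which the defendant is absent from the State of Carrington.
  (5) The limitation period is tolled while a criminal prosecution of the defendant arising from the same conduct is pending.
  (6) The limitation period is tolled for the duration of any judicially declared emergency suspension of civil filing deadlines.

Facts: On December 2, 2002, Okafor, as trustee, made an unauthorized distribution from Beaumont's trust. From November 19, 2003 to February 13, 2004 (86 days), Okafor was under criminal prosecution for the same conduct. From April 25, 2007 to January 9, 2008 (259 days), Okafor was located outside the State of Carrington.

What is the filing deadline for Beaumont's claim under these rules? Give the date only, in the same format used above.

The limitation period began to run on December 2, 2002.
4 years from December 2, 2002 is December 2, 2006.
The pending criminal prosecution from November 19, 2003 to February 13, 2004 tolled the period for 86 days, extending the deadline to February 26, 2007.
The defendant's absence from the jurisdiction from April 25, 2007 to January 9, 2008 began after the period had already run on February 26, 2007, so it has no tolling effect.

February 26, 2007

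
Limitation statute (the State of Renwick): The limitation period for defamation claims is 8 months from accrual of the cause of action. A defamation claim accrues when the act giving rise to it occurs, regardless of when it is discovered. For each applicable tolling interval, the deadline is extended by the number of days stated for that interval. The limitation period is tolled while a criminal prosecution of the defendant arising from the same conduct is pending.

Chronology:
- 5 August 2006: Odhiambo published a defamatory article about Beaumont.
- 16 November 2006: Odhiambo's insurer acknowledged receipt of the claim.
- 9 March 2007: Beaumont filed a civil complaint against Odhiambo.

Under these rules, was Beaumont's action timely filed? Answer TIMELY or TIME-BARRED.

The cause of action accrued on 5 August 2006, the date of the act.
8 months from 5 August 2006 is 5 April 2007.
None of the other events listed affects the running of the period under the stated rules.
Filing on 9 March 2007 beat the 5 April 2007 deadline — the action is timely.

TIMELY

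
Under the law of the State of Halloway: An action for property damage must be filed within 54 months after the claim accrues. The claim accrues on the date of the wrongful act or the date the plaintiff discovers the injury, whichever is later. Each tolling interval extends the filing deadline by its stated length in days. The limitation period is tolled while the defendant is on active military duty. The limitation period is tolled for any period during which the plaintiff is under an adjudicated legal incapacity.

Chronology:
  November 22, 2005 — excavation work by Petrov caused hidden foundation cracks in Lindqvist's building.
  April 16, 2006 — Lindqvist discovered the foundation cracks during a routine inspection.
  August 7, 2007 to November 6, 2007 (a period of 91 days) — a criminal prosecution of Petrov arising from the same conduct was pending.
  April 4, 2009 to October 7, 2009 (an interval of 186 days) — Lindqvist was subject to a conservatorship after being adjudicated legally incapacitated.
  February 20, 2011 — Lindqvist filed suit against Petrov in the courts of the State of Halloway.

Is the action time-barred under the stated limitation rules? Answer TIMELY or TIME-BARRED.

Taking the later of the act (November 22, 2005) and discovery (April 16, 2006), the claim accrued on April 16, 2006.
The untolled deadline — 54 months after April 16, 2006 — is October 16, 2010.
Because the plaintiff's legal incapacity ran from April 4, 2009 to October 7, 2009, the deadline is extended by 186 days to April 20, 2011.
The pending criminal prosecution from August 7, 2007 to November 6, 2007 does not toll the period, because no stated rule makes a criminal prosecution a tolling event.
The February 20, 2011 filing precedes the April 20, 2011 deadline; the claim is timely.

TIMELY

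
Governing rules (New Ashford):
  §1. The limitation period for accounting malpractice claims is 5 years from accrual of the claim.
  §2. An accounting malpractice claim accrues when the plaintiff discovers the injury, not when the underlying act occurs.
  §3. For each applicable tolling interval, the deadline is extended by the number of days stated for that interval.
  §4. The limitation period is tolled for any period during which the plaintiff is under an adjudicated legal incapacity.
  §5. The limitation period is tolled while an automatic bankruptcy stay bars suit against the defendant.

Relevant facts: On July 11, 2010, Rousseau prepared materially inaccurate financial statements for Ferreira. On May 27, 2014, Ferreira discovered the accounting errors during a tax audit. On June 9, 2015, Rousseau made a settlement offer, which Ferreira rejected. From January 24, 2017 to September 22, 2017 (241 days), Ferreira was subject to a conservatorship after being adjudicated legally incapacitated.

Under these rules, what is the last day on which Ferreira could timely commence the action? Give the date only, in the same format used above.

January 23, 2020

Accrual is tied to discovery, so the period began on May 27, 2014 rather than on July 11, 2010 when the act occurred.
5 years from May 27, 2014 is May 27, 2019.
The period was tolled for 241 days by the plaintiff's legal incapacity (January 24, 2017 to September 22, 2017), pushing the deadline to January 23, 2020.
Nothing else in the chronology tolls or restarts the period.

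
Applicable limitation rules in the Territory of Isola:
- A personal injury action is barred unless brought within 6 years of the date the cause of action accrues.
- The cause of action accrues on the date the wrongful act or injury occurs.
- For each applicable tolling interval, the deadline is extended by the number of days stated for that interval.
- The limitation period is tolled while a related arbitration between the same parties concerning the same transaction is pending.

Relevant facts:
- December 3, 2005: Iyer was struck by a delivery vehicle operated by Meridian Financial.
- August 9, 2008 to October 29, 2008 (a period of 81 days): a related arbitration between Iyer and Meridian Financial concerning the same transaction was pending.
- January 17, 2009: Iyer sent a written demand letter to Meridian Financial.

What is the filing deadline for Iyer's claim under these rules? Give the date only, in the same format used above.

The claim accrued on December 3, 2005, when the wrongful act occurred.
6 years from December 3, 2005 is December 3, 2011.
Because the pending related arbitration ran from August 9, 2008 to October 29, 2008, the deadline is extended by 81 days to February 22, 2012.
Nothing else in the chronology tolls or restarts the period.

February 22, 2012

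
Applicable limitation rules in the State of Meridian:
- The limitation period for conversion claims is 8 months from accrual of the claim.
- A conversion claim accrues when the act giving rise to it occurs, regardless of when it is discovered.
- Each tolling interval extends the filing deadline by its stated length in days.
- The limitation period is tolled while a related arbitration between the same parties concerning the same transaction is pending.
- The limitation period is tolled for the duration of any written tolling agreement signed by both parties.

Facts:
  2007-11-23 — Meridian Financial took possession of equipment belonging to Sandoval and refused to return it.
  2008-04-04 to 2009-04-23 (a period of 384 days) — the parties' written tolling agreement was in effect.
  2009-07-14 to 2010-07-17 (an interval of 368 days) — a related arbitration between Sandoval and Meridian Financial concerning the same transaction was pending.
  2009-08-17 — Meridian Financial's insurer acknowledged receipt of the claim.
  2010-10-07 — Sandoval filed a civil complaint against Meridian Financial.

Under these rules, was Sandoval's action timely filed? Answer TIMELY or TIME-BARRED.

TIME-BARRED

The claim accrued on 2007-11-23, the date of the act.
8 months from 2007-11-23 is 2008-07-23.
The written tolling agreement from 2008-04-04 to 2009-04-23 tolled the period for 384 days, extending the deadline to 2009-08-11.
The period was tolled for 368 days by the pending related arbitration (2009-07-14 to 2010-07-17), pushing the deadline to 2010-08-14.
None of the other events listed affects the running of the period under the stated rules.
Sandoval filed on 2010-10-07, after the 2010-08-14 deadline, so the action is time-barred.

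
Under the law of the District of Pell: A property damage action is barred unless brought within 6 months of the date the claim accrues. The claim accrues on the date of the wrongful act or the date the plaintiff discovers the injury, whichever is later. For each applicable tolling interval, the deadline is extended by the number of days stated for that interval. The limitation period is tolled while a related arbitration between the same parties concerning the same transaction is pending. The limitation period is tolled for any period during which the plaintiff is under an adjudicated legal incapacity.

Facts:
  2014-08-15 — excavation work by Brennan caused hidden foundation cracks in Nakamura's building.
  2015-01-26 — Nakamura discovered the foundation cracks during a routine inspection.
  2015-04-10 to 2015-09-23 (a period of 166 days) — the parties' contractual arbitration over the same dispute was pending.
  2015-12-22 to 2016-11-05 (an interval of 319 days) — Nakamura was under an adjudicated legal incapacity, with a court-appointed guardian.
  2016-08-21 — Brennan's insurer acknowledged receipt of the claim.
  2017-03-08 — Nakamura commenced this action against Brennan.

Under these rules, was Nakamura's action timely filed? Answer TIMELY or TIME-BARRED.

The claim accrued on 2015-01-26 — the later of the 2014-08-15 act and the 2015-01-26 discovery.
The untolled deadline — 6 months after 2015-01-26 — is 2015-07-26.
Because the pending related arbitration ran from 2015-04-10 to 2015-09-23, the deadline is extended by 166 days to 2016-01-08.
The period was tolled for 319 days by the plaintiff's legal incapacity (2015-12-22 to 2016-11-05), pushing the deadline to 2016-11-22.
Nothing else in the chronology tolls or restarts the period.
The 2017-03-08 filing falls after the 2016-11-22 deadline; the claim is time-barred.

TIME-BARRED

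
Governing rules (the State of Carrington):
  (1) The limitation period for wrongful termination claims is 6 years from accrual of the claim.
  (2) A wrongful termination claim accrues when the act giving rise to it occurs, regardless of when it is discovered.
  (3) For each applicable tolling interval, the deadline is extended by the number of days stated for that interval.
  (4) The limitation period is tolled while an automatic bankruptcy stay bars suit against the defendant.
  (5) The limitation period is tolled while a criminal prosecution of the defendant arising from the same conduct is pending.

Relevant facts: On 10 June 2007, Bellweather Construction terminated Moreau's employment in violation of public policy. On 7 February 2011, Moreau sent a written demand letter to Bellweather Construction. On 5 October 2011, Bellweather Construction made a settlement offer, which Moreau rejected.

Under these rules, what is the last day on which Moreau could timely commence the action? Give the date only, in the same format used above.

The claim accrued on 10 June 2007, the date of the act.
Adding the 6 years base period to 10 June 2007 gives a deadline of 10 June 2013, before any tolling.
None of the other events listed affects the running of the period under the stated rules.

10 June 2013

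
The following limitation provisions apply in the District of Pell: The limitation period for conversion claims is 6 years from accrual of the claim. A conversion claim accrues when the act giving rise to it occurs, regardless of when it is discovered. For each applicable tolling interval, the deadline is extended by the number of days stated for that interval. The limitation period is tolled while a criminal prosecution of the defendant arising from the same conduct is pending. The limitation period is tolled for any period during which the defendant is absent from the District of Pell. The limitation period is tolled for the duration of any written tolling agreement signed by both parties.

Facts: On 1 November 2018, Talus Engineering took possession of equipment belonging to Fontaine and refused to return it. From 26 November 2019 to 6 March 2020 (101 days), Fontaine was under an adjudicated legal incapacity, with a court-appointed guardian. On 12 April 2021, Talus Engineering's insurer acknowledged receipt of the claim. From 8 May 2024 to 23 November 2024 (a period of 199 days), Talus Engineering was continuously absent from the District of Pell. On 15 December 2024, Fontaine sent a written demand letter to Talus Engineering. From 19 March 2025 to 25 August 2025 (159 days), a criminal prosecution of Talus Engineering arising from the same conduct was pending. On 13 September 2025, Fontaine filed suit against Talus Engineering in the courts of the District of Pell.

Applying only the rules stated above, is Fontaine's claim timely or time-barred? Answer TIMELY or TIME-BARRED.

TIMELY

The claim accrued on 1 November 2018, when the wrongful act occurred.
6 years from 1 November 2018 is 1 November 2024.
The defendant's absence from the jurisdiction from 8 May 2024 to 23 November 2024 tolled the period for 199 days, extending the deadline to 19 May 2025.
The pending criminal prosecution from 19 March 2025 to 25 August 2025 tolled the period for 159 days, extending the deadline to 25 October 2025.
The plaintiff's legal incapacity from 26 November 2019 to 6 March 2020 does not toll the period, because no stated rule makes the plaintiff's incapacity a tolling event.
None of the other events listed affects the running of the period under the stated rules.
The 13 September 2025 filing precedes the 25 October 2025 deadline; the claim is timely.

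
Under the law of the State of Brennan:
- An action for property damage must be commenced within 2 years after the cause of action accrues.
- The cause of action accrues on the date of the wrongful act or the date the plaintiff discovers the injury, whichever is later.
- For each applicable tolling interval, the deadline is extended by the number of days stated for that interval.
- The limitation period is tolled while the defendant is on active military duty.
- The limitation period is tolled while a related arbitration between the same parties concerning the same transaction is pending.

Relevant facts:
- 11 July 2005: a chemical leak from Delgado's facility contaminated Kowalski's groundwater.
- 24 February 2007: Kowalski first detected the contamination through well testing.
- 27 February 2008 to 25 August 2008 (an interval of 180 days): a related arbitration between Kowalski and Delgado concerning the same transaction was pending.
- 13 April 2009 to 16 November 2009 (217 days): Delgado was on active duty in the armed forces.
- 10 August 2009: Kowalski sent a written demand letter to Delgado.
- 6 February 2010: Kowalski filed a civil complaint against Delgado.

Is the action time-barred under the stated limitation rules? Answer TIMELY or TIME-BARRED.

TIMELY

Because discovery on 24 February 2007 post-dates the 11 July 2005 act, accrual under the later-of rule falls on 24 February 2007.
The untolled deadline — 2 years after 24 February 2007 — is 24 February 2009.
Because the pending related arbitration ran from 27 February 2008 to 25 August 2008, the deadline is extended by 180 days to 23 August 2009.
The period was tolled for 217 days by the defendant's active military service (13 April 2009 to 16 November 2009), pushing the deadline to 28 March 2010.
Nothing else in the chronology tolls or restarts the period.
The 6 February 2010 filing precedes the 28 March 2010 deadline; the claim is timely.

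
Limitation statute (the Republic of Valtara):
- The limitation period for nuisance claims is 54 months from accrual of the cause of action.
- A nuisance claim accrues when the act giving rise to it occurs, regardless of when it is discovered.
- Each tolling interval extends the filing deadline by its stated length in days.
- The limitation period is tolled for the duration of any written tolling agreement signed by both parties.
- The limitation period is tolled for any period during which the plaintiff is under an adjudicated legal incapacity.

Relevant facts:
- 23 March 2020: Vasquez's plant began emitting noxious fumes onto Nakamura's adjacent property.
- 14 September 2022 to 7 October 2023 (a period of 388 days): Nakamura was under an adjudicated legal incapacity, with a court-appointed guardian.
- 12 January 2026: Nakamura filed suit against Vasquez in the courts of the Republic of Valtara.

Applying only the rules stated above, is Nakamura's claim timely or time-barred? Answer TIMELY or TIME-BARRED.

The claim accrued on 23 March 2020, when the wrongful act occurred.
Adding the 54 months base period to 23 March 2020 gives a deadline of 23 September 2024, before any tolling.
The period was tolled for 388 days by the plaintiff's legal incapacity (14 September 2022 to 7 October 2023), pushing the deadline to 16 October 2025.
The 12 January 2026 filing falls after the 16 October 2025 deadline; the claim is time-barred.

TIME-BARRED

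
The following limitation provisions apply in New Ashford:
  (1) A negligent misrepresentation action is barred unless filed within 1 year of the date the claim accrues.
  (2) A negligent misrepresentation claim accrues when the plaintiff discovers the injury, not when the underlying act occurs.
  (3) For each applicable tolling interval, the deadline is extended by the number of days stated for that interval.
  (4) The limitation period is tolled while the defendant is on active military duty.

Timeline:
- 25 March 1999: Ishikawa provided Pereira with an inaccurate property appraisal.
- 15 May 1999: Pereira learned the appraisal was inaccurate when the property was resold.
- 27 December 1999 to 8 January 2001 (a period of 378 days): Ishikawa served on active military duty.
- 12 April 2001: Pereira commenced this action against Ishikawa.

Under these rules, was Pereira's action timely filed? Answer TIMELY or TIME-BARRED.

TIMELY

Accrual is tied to discovery, so the period began on 15 May 1999 rather than on 25 March 1999 when the act occurred.
Adding the 1 year base period to 15 May 1999 gives a deadline of 15 May 2000, before any tolling.
The defendant's active military service from 27 December 1999 to 8 January 2001 tolled the period for 378 days, extending the deadline to 28 May 2001.
The 12 April 2001 filing precedes the 28 May 2001 deadline; the claim is timely.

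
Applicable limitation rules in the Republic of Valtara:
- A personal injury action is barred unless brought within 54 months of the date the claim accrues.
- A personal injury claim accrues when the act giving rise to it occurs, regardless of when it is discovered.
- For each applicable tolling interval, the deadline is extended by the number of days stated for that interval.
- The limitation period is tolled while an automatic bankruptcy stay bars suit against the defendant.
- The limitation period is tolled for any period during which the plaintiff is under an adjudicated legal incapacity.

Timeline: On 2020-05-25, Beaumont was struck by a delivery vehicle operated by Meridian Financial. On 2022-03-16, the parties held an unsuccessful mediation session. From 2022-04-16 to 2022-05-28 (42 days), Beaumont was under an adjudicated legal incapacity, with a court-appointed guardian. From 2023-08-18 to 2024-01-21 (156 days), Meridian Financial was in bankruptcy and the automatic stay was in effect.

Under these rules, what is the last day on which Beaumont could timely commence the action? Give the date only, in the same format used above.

2025-06-11

The claim accrued on 2020-05-25, when the wrongful act occurred.
The untolled deadline — 54 months after 2020-05-25 — is 2024-11-25.
Because the plaintiff's legal incapacity ran from 2022-04-16 to 2022-05-28, the deadline is extended by 42 days to 2025-01-06.
The period was tolled for 156 days by the automatic bankruptcy stay (2023-08-18 to 2024-01-21), pushing the deadline to 2025-06-11.
None of the other events listed affects the running of the period under the stated rules.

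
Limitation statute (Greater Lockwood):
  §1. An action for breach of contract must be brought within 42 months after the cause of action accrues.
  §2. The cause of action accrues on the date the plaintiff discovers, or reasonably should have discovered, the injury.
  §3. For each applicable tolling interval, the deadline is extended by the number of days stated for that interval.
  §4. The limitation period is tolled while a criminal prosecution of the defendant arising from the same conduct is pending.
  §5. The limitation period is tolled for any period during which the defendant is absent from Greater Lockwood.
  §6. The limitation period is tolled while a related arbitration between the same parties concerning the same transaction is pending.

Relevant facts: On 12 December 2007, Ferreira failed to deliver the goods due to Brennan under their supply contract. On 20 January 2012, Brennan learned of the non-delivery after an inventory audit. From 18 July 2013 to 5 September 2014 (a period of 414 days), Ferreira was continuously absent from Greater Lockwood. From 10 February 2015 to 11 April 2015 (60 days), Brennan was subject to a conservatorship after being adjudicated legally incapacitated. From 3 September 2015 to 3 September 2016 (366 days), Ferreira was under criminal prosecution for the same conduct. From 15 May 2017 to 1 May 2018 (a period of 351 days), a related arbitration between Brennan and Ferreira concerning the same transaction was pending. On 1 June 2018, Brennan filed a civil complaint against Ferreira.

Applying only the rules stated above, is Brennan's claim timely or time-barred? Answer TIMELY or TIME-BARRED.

TIMELY

Under the discovery rule, the claim accrued on 20 January 2012, when Brennan discovered the injury — not on the 12 December 2007 date of the underlying act.
The untolled deadline — 42 months after 20 January 2012 — is 20 July 2015.
The period was tolled for 414 days by the defendant's absence from the jurisdiction (18 July 2013 to 5 September 2014), pushing the deadline to 6 September 2016.
The period was tolled for 366 days by the pending criminal prosecution (3 September 2015 to 3 September 2016), pushing the deadline to 7 September 2017.
Because the pending related arbitration ran from 15 May 2017 to 1 May 2018, the deadline is extended by 351 days to 24 August 2018.
Although the plaintiff's incapacity ran from 10 February 2015 to 11 April 2015, the stated rules do not make that a tolling event, so it is disregarded.
The 1 June 2018 filing precedes the 24 August 2018 deadline; the claim is timely.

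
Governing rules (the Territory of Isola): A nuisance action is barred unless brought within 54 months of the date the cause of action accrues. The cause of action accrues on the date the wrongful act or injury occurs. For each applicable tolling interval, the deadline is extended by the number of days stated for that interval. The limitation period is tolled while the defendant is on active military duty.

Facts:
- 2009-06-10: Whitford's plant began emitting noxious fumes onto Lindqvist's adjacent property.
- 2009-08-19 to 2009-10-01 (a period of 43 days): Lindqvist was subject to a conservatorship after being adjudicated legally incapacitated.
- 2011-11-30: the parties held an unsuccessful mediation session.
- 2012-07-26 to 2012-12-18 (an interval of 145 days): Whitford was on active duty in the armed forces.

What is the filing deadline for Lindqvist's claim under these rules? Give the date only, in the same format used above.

2014-05-04

The claim accrued on 2009-06-10, when the wrongful act occurred.
Adding the 54 months base period to 2009-06-10 gives a deadline of 2013-12-10, before any tolling.
Because the defendant's active military service ran from 2012-07-26 to 2012-12-18, the deadline is extended by 145 days to 2014-05-04.
The plaintiff's legal incapacity from 2009-08-19 to 2009-10-01 does not toll the period, because no stated rule makes the plaintiff's incapacity a tolling event.
The other events in the timeline have no effect on the limitation period under the stated rules.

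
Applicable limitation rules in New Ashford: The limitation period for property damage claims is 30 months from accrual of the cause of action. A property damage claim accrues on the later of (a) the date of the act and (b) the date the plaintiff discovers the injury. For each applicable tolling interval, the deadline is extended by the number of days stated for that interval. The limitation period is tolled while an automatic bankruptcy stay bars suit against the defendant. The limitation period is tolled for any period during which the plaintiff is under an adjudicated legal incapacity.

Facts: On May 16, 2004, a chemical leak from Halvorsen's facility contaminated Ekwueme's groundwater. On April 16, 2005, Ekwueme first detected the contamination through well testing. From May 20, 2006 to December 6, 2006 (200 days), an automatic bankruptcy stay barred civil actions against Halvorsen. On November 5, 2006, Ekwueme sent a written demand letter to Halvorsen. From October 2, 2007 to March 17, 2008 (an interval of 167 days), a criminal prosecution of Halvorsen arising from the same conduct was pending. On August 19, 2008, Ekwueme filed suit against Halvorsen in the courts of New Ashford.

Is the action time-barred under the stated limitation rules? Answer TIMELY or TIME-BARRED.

Because discovery on April 16, 2005 post-dates the May 16, 2004 act, accrual under the later-of rule falls on April 16, 2005.
Adding the 30 months base period to April 16, 2005 gives a deadline of October 16, 2007, before any tolling.
The period was tolled for 200 days by the automatic bankruptcy stay (May 20, 2006 to December 6, 2006), pushing the deadline to May 3, 2008.
No stated provision tolls the period for a criminal prosecution, so the interval from October 2, 2007 to March 17, 2008 has no effect on the deadline.
Nothing else in the chronology tolls or restarts the period.
Filing on August 19, 2008 missed the May 3, 2008 deadline — the action is time-barred.

TIME-BARRED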